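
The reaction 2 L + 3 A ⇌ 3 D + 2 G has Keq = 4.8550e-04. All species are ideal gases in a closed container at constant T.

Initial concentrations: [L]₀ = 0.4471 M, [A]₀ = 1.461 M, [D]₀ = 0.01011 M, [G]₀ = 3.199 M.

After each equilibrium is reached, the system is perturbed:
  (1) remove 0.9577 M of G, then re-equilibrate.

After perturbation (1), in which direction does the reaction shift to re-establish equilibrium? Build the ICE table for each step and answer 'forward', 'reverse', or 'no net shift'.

Q₀ = 1.6964e-05 vs Keq = 4.8550e-04 ⇒ Q<K, forward
Step 1:
                    L           A           D           G
  init         0.4471       1.461     0.01011       3.199
  Δ          -0.01314    -0.01972     0.01972     0.01314
  eq            0.434       1.441     0.02983       3.212
  solve Keq expr → x = 0.006572; check Q = 4.8550e-04
Then remove 0.9577 M of G.
Step 2:
                    L           A           D           G
  init          0.434       1.441     0.02983       2.254
  Δ         -0.004937   -0.007406    0.007406    0.004937
  eq            0.429       1.434     0.03723       2.259
  solve Keq expr → x = 0.002469; check Q = 4.8550e-04

Direction: forward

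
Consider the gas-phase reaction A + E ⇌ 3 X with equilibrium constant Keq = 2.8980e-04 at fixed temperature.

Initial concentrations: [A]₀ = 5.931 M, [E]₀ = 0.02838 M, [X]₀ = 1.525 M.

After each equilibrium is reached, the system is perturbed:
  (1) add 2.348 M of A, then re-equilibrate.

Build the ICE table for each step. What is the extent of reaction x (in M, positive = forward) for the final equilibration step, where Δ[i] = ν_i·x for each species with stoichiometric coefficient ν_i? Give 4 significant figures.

Q₀ = 21.07 vs Keq = 2.8980e-04 ⇒ Q>K, reverse
Step 1:
                  A         E         X
  I           5.931   0.02838     1.525
  C          0.4757    0.4757    -1.427
  E           6.407    0.5041   0.09782
  solve Keq expr → x = -0.4757; check Q = 2.8980e-04
Then add 2.348 M of A.
Step 2:
                  A         E         X
  I           8.755    0.5041   0.09782
  C       -0.003488 -0.003488   0.01046
  E           8.751    0.5006    0.1083
  solve Keq expr → x = 0.003488; check Q = 2.8980e-04

x = 0.003488 M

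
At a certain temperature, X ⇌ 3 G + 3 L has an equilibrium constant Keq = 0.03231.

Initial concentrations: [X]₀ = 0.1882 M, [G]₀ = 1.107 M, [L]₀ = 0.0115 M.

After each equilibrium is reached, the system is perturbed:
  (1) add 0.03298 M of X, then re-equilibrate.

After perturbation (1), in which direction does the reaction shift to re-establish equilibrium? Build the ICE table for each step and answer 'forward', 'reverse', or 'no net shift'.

Direction: forward

Q₀ = 1.0963e-05 vs Keq = 0.03231 ⇒ Q<K, forward
Step 1:
                  X         G         L
  init       0.1882     1.107    0.0115
  Δ        -0.04161    0.1248    0.1248
  eq         0.1466     1.232    0.1363
  solve Keq expr → x = 0.04161; check Q = 0.03231
Then add 0.03298 M of X.
Step 2:
                  X         G         L
  init       0.1796     1.232    0.1363
  Δ       -0.002633  0.007899  0.007899
  eq         0.1769      1.24    0.1442
  solve Keq expr → x = 0.002633; check Q = 0.03231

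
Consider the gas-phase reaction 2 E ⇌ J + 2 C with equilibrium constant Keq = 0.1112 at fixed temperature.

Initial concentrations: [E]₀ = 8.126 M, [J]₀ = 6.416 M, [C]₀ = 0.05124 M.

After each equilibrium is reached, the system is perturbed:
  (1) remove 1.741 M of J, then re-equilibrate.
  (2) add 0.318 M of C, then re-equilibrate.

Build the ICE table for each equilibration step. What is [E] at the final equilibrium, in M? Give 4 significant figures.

Q₀ = 2.5511e-04 vs Keq = 0.1112 ⇒ Q<K, forward
Step 1:
                    E           J           C
  I             8.126       6.416     0.05124
  C           -0.8727      0.4364      0.8727
  E             7.253       6.852       0.924
  solve Keq expr → x = 0.4364; check Q = 0.1112
Then remove 1.741 M of J.
Step 2:
                    E           J           C
  I             7.253       5.111       0.924
  C           -0.1217     0.06085      0.1217
  E             7.132       5.172       1.046
  solve Keq expr → x = 0.06085; check Q = 0.1112
Then add 0.318 M of C.
Step 3:
                    E           J           C
  I             7.132       5.172       1.364
  C             0.265     -0.1325      -0.265
  E             7.397        5.04       1.099
  solve Keq expr → x = -0.1325; check Q = 0.1112

[E]_eq = 7.397 M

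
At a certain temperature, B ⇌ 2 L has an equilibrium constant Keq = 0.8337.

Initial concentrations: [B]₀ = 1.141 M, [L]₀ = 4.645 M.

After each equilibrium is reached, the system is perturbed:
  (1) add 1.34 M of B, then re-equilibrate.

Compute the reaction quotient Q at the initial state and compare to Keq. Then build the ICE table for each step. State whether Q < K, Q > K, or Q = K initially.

Q₀ = 18.91 vs Keq = 0.8337 ⇒ Q>K, reverse
Step 1:
                  B         L
  Initial     1.141     4.645
  Change      1.571    -3.141
  Equil       2.712     1.504
  solve Keq expr → x = -1.571; check Q = 0.8337
Then add 1.34 M of B.
Step 2:
                  B         L
  Initial     4.052     1.504
  Change      -0.15       0.3
  Equil       3.902     1.804
  solve Keq expr → x = 0.15; check Q = 0.8337

Q₀ = 18.91; Q > K (proceeds reverse)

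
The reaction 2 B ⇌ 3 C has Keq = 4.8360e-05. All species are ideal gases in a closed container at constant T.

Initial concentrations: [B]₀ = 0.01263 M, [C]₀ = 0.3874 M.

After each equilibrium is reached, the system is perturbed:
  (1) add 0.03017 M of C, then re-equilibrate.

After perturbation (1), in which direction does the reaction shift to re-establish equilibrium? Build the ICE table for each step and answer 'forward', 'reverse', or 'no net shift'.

Q₀ = 364.5 vs Keq = 4.8360e-05 ⇒ Q>K, reverse
Step 1:
                  B         C
  init      0.01263    0.3874
  Δ          0.2483   -0.3725
  eq          0.261   0.01488
  solve Keq expr → x = -0.1242; check Q = 4.8360e-05
Then add 0.03017 M of C.
Step 2:
                  B         C
  init        0.261   0.04505
  Δ         0.01962  -0.02943
  eq         0.2806   0.01562
  solve Keq expr → x = -0.009811; check Q = 4.8360e-05

Direction: reverse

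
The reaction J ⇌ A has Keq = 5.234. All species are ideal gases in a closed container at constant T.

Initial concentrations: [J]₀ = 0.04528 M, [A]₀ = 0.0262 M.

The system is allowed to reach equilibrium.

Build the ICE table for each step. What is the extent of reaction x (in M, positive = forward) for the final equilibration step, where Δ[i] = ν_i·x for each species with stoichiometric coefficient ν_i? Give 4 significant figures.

Q₀ = 0.5786 vs Keq = 5.234 ⇒ Q<K, forward
Step 1:
                    J           A
  Initial     0.04528      0.0262
  Change     -0.03381     0.03381
  Equil       0.01147     0.06001
  solve Keq expr → x = 0.03381; check Q = 5.234

x = 0.03381 M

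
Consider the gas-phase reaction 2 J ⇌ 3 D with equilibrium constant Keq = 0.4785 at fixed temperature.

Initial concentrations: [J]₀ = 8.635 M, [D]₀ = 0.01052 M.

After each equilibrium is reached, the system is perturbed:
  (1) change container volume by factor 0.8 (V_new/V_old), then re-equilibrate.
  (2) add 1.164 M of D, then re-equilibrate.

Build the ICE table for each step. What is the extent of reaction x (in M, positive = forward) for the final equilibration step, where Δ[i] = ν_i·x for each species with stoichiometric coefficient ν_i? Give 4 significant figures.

Q₀ = 1.5614e-08 vs Keq = 0.4785 ⇒ Q<K, forward
Step 1:
                  J         D
  I           8.635   0.01052
  C           -1.86      2.79
  E           6.775       2.8
  solve Keq expr → x = 0.93; check Q = 0.4785
Then change container volume by factor 0.8 (V_new/V_old).
Step 2:
                  J         D
  I           8.469     3.501
  C           0.143   -0.2145
  E           8.612     3.286
  solve Keq expr → x = -0.07149; check Q = 0.4785
Then add 1.164 M of D.
Step 3:
                  J         D
  I           8.612      4.45
  C          0.6647    -0.997
  E           9.276     3.453
  solve Keq expr → x = -0.3323; check Q = 0.4785

x = -0.3323 M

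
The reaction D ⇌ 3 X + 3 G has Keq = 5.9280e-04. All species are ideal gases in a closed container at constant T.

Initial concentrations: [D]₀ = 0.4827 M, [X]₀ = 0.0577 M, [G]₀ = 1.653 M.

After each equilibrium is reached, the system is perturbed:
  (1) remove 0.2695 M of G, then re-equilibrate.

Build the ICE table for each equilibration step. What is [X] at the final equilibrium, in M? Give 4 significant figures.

[X]_eq = 0.04807 M

Q₀ = 0.001797 vs Keq = 5.9280e-04 ⇒ Q>K, reverse
Step 1:
                  D         X         G
  init       0.4827    0.0577     1.653
  Δ        0.005752  -0.01726  -0.01726
  eq         0.4885   0.04044     1.636
  solve Keq expr → x = -0.005752; check Q = 5.9280e-04
Then remove 0.2695 M of G.
Step 2:
                  D         X         G
  init       0.4885   0.04044     1.366
  Δ       -0.002542  0.007626  0.007626
  eq         0.4859   0.04807     1.374
  solve Keq expr → x = 0.002542; check Q = 5.9280e-04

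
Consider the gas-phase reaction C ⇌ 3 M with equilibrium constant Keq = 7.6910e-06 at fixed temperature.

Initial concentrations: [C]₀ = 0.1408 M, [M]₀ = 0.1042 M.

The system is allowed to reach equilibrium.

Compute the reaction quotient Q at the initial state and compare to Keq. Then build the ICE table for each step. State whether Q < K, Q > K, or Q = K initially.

Q₀ = 0.008035; Q > K (proceeds reverse)

Q₀ = 0.008035 vs Keq = 7.6910e-06 ⇒ Q>K, reverse
Step 1:
                   C          M
  Initial     0.1408     0.1042
  Change     0.03108   -0.09323
  Equil       0.1719    0.01097
  solve Keq expr → x = -0.03108; check Q = 7.6910e-06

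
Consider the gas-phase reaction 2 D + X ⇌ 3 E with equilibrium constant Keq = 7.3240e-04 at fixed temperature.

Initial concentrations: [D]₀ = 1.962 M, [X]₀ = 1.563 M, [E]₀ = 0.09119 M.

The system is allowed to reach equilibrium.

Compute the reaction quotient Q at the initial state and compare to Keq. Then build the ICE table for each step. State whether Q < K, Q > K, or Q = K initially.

Q₀ = 1.2603e-04 vs Keq = 7.3240e-04 ⇒ Q<K, forward
Step 1:
                  D         X         E
  Initial     1.962     1.563   0.09119
  Change   -0.04625  -0.02312   0.06937
  Equil       1.916      1.54    0.1606
  solve Keq expr → x = 0.02312; check Q = 7.3240e-04

Q₀ = 1.2603e-04; Q < K (proceeds forward)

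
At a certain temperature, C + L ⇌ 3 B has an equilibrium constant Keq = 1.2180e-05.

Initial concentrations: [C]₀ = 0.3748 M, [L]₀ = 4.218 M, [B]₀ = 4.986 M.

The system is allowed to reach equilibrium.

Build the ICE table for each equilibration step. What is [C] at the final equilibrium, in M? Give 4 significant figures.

Q₀ = 78.41 vs Keq = 1.2180e-05 ⇒ Q>K, reverse
Step 1:
                    C           L           B
  I            0.3748       4.218       4.986
  C             1.645       1.645      -4.934
  E             2.019       5.863     0.05244
  solve Keq expr → x = -1.645; check Q = 1.2180e-05

[C]_eq = 2.019 M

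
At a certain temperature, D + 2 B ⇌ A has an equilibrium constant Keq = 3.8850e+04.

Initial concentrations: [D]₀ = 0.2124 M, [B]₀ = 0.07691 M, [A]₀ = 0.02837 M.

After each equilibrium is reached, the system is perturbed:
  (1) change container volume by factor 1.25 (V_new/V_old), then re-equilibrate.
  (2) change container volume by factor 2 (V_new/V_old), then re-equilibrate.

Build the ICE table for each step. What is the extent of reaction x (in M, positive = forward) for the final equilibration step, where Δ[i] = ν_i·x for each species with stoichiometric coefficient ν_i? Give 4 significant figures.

Q₀ = 22.58 vs Keq = 3.8850e+04 ⇒ Q<K, forward
Step 1:
                    D           B           A
  I            0.2124     0.07691     0.02837
  C          -0.03691    -0.07382     0.03691
  E            0.1755    0.003094     0.06528
  solve Keq expr → x = 0.03691; check Q = 3.8850e+04
Then change container volume by factor 1.25 (V_new/V_old).
Step 2:
                    D           B           A
  I            0.1404    0.002475     0.05222
  C        3.0327e-04  6.0653e-04 -3.0327e-04
  E            0.1407    0.003082     0.05192
  solve Keq expr → x = -3.0327e-04; check Q = 3.8850e+04
Then change container volume by factor 2 (V_new/V_old).
Step 3:
                    D           B           A
  I           0.07035    0.001541     0.02596
  C        7.4042e-04    0.001481 -7.4042e-04
  E           0.07109    0.003022     0.02522
  solve Keq expr → x = -7.4042e-04; check Q = 3.8850e+04

x = -7.4042e-04 M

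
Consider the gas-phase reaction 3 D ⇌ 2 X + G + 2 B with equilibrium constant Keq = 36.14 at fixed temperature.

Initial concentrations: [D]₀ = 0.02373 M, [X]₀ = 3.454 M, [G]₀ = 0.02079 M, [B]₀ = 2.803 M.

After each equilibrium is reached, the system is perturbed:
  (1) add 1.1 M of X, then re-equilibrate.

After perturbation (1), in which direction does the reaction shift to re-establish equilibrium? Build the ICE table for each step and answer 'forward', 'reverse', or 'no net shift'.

Q₀ = 1.4583e+05 vs Keq = 36.14 ⇒ Q>K, reverse
Step 1:
                   D          X          G          B
  init       0.02373      3.454    0.02079      2.803
  Δ          0.06161   -0.04107   -0.02054   -0.04107
  eq         0.08534      3.413 2.5281e-04      2.762
  solve Keq expr → x = -0.02054; check Q = 36.14
Then add 1.1 M of X.
Step 2:
                   D          X          G          B
  init       0.08534      4.513 2.5281e-04      2.762
  Δ       3.1966e-04 -2.1311e-04 -1.0655e-04 -2.1311e-04
  eq         0.08566      4.513 1.4625e-04      2.762
  solve Keq expr → x = -1.0655e-04; check Q = 36.14

Direction: reverse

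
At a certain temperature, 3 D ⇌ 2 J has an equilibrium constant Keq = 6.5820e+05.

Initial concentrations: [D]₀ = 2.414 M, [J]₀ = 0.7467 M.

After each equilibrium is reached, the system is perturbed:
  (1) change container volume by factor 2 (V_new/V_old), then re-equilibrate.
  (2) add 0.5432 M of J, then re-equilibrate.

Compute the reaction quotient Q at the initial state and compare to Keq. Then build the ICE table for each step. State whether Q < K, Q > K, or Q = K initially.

Q₀ = 0.03964 vs Keq = 6.5820e+05 ⇒ Q<K, forward
Step 1:
                   D          J
  Initial      2.414     0.7467
  Change      -2.394      1.596
  Equil      0.02028      2.343
  solve Keq expr → x = 0.7979; check Q = 6.5820e+05
Then change container volume by factor 2 (V_new/V_old).
Step 2:
                   D          J
  Initial    0.01014      1.171
  Change    0.002622  -0.001748
  Equil      0.01276       1.17
  solve Keq expr → x = -8.7416e-04; check Q = 6.5820e+05
Then add 0.5432 M of J.
Step 3:
                   D          J
  Initial    0.01276      1.713
  Change     0.00368  -0.002453
  Equil      0.01644       1.71
  solve Keq expr → x = -0.001227; check Q = 6.5820e+05

Q₀ = 0.03964; Q < K (proceeds forward)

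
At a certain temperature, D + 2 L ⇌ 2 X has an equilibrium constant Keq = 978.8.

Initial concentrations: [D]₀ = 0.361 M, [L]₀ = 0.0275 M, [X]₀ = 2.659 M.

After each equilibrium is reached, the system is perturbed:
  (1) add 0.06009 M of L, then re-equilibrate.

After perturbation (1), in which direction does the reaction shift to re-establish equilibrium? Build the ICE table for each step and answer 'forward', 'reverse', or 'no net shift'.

Q₀ = 2.5898e+04 vs Keq = 978.8 ⇒ Q>K, reverse
Step 1:
                   D          L          X
  I            0.361     0.0275      2.659
  C          0.05004     0.1001    -0.1001
  E            0.411     0.1276      2.559
  solve Keq expr → x = -0.05004; check Q = 978.8
Then add 0.06009 M of L.
Step 2:
                   D          L          X
  I            0.411     0.1877      2.559
  C         -0.02652   -0.05303    0.05303
  E           0.3845     0.1346      2.612
  solve Keq expr → x = 0.02652; check Q = 978.8

Direction: forward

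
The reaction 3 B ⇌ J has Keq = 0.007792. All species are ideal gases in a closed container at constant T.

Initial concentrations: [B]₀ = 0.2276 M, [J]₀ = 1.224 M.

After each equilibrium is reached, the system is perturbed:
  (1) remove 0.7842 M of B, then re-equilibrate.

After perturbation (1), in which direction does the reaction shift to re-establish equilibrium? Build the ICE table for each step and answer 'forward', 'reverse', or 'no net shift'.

Direction: reverse

Q₀ = 103.8 vs Keq = 0.007792 ⇒ Q>K, reverse
Step 1:
                  B         J
  I          0.2276     1.224
  C           2.934   -0.9779
  E           3.161    0.2461
  solve Keq expr → x = -0.9779; check Q = 0.007792
Then remove 0.7842 M of B.
Step 2:
                  B         J
  I           2.377    0.2461
  C          0.2933  -0.09778
  E            2.67    0.1484
  solve Keq expr → x = -0.09778; check Q = 0.007792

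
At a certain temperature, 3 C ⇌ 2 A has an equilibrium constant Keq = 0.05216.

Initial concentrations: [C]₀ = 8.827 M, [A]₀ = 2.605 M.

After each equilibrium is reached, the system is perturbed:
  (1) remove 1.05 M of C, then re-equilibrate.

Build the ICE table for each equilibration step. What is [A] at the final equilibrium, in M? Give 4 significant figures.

[A]_eq = 3.599 M

Q₀ = 0.009867 vs Keq = 0.05216 ⇒ Q<K, forward
Step 1:
                  C         A
  Initial     8.827     2.605
  Change     -2.087     1.391
  Equil        6.74     3.996
  solve Keq expr → x = 0.6957; check Q = 0.05216
Then remove 1.05 M of C.
Step 2:
                  C         A
  Initial      5.69     3.996
  Change     0.5957   -0.3971
  Equil       6.286     3.599
  solve Keq expr → x = -0.1986; check Q = 0.05216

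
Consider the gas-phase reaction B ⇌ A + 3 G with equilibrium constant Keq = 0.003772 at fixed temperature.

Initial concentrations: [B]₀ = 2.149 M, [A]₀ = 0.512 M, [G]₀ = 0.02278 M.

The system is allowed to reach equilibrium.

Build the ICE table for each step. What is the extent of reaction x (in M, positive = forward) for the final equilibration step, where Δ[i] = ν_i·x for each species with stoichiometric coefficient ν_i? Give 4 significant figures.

x = 0.07163 M

Q₀ = 2.8164e-06 vs Keq = 0.003772 ⇒ Q<K, forward
Step 1:
                  B         A         G
  init        2.149     0.512   0.02278
  Δ        -0.07163   0.07163    0.2149
  eq          2.077    0.5836    0.2377
  solve Keq expr → x = 0.07163; check Q = 0.003772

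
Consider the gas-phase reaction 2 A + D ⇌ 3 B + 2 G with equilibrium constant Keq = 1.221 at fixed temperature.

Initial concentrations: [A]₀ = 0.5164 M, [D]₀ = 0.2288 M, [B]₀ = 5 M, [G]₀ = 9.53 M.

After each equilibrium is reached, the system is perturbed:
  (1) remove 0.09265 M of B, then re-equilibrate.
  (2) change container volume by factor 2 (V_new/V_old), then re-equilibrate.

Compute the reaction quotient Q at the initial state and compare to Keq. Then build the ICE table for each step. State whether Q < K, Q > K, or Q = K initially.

Q₀ = 1.8607e+05 vs Keq = 1.221 ⇒ Q>K, reverse
Step 1:
                   A          D          B          G
  I           0.5164     0.2288          5       9.53
  C            2.808      1.404     -4.213     -2.808
  E            3.325      1.633     0.7873      6.722
  solve Keq expr → x = -1.404; check Q = 1.221
Then remove 0.09265 M of B.
Step 2:
                   A          D          B          G
  I            3.325      1.633     0.6946      6.722
  C         -0.05106   -0.02553    0.07659    0.05106
  E            3.274      1.608     0.7712      6.773
  solve Keq expr → x = 0.02553; check Q = 1.221
Then change container volume by factor 2 (V_new/V_old).
Step 3:
                   A          D          B          G
  I            1.637     0.8038     0.3856      3.386
  C          -0.1141   -0.05705     0.1711     0.1141
  E            1.523     0.7467     0.5567        3.5
  solve Keq expr → x = 0.05705; check Q = 1.221

Q₀ = 1.8607e+05; Q > K (proceeds reverse)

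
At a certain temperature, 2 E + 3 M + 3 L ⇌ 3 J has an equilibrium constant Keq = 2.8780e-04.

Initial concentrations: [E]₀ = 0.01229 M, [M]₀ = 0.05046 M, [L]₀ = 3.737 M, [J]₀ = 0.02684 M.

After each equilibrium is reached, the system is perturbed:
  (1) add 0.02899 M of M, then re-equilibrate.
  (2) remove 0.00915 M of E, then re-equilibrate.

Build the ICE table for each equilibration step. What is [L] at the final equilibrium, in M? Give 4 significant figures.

[L]_eq = 3.762 M

Q₀ = 19.09 vs Keq = 2.8780e-04 ⇒ Q>K, reverse
Step 1:
                   E          M          L          J
  init       0.01229    0.05046      3.737    0.02684
  Δ          0.01671    0.02507    0.02507   -0.02507
  eq           0.029    0.07553      3.762   0.001771
  solve Keq expr → x = -0.008356; check Q = 2.8780e-04
Then add 0.02899 M of M.
Step 2:
                   E          M          L          J
  init         0.029     0.1045      3.762   0.001771
  Δ       -4.2689e-04 -6.4034e-04 -6.4034e-04 6.4034e-04
  eq         0.02858     0.1039      3.761   0.002411
  solve Keq expr → x = 2.1345e-04; check Q = 2.8780e-04
Then remove 0.00915 M of E.
Step 3:
                   E          M          L          J
  init       0.01943     0.1039      3.761   0.002411
  Δ       3.4366e-04 5.1549e-04 5.1549e-04 -5.1549e-04
  eq         0.01977     0.1044      3.762   0.001896
  solve Keq expr → x = -1.7183e-04; check Q = 2.8780e-04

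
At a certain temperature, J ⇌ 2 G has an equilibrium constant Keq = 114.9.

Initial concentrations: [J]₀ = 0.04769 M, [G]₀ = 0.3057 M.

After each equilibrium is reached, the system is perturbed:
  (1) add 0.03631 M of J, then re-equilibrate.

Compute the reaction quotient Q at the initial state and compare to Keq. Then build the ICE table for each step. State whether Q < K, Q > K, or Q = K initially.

Q₀ = 1.96 vs Keq = 114.9 ⇒ Q<K, forward
Step 1:
                   J          G
  Initial    0.04769     0.3057
  Change    -0.04631    0.09262
  Equil     0.001381     0.3983
  solve Keq expr → x = 0.04631; check Q = 114.9
Then add 0.03631 M of J.
Step 2:
                   J          G
  Initial    0.03769     0.3983
  Change    -0.03577    0.07154
  Equil     0.001921     0.4699
  solve Keq expr → x = 0.03577; check Q = 114.9

Q₀ = 1.96; Q < K (proceeds forward)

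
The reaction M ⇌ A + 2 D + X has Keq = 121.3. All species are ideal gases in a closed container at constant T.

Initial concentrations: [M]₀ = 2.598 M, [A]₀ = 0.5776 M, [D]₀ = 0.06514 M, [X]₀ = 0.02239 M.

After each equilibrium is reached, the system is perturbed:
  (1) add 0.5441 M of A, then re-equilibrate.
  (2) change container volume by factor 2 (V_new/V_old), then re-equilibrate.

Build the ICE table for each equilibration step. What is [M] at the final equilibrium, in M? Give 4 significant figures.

[M]_eq = 0.1028 M

Q₀ = 2.1122e-05 vs Keq = 121.3 ⇒ Q<K, forward
Step 1:
                  M         A         D         X
  Initial     2.598    0.5776   0.06514   0.02239
  Change     -1.951     1.951     3.902     1.951
  Equil      0.6472     2.528     3.967     1.973
  solve Keq expr → x = 1.951; check Q = 121.3
Then add 0.5441 M of A.
Step 2:
                  M         A         D         X
  Initial    0.6472     3.073     3.967     1.973
  Change    0.05825  -0.05825   -0.1165  -0.05825
  Equil      0.7054     3.014      3.85     1.915
  solve Keq expr → x = -0.05825; check Q = 121.3
Then change container volume by factor 2 (V_new/V_old).
Step 3:
                  M         A         D         X
  Initial    0.3527     1.507     1.925    0.9575
  Change    -0.2499    0.2499    0.4998    0.2499
  Equil      0.1028     1.757     2.425     1.207
  solve Keq expr → x = 0.2499; check Q = 121.3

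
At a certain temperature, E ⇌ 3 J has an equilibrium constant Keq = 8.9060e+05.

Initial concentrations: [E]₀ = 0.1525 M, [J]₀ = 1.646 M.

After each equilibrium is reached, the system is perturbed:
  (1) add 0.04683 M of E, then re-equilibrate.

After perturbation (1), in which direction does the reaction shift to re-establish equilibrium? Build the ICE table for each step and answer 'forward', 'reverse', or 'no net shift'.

Q₀ = 29.24 vs Keq = 8.9060e+05 ⇒ Q<K, forward
Step 1:
                  E         J
  init       0.1525     1.646
  Δ         -0.1525    0.4575
  eq      1.0450e-05     2.103
  solve Keq expr → x = 0.1525; check Q = 8.9060e+05
Then add 0.04683 M of E.
Step 2:
                  E         J
  init      0.04684     2.103
  Δ        -0.04683    0.1405
  eq      1.2687e-05     2.244
  solve Keq expr → x = 0.04683; check Q = 8.9060e+05

Direction: forward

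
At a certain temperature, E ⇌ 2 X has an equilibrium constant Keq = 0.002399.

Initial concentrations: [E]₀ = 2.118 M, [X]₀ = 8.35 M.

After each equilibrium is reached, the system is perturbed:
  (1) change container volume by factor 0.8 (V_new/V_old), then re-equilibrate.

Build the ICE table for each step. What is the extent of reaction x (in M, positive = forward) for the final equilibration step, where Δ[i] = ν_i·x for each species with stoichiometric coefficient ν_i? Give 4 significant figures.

x = -0.008033 M

Q₀ = 32.92 vs Keq = 0.002399 ⇒ Q>K, reverse
Step 1:
                  E         X
  I           2.118      8.35
  C           4.114    -8.228
  E           6.232    0.1223
  solve Keq expr → x = -4.114; check Q = 0.002399
Then change container volume by factor 0.8 (V_new/V_old).
Step 2:
                  E         X
  I            7.79    0.1528
  C        0.008033  -0.01607
  E           7.798    0.1368
  solve Keq expr → x = -0.008033; check Q = 0.002399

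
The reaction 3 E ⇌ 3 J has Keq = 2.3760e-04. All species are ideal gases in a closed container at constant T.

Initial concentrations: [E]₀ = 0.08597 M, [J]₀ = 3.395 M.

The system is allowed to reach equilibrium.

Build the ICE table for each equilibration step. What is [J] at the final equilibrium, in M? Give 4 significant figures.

[J]_eq = 0.203 M

Q₀ = 6.1586e+04 vs Keq = 2.3760e-04 ⇒ Q>K, reverse
Step 1:
                  E         J
  Initial   0.08597     3.395
  Change      3.192    -3.192
  Equil       3.278     0.203
  solve Keq expr → x = -1.064; check Q = 2.3760e-04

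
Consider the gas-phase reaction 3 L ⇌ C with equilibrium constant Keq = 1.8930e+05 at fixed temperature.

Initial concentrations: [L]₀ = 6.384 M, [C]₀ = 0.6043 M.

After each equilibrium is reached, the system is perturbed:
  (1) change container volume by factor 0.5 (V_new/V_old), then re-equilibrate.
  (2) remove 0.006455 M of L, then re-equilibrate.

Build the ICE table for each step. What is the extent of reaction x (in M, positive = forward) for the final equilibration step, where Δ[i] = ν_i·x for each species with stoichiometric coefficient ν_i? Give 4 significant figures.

x = -0.00215 M

Q₀ = 0.002323 vs Keq = 1.8930e+05 ⇒ Q<K, forward
Step 1:
                    L           C
  Initial       6.384      0.6043
  Change        -6.36        2.12
  Equil       0.02432       2.724
  solve Keq expr → x = 2.12; check Q = 1.8930e+05
Then change container volume by factor 0.5 (V_new/V_old).
Step 2:
                    L           C
  Initial     0.04865       5.448
  Change     -0.01799    0.005997
  Equil       0.03066       5.454
  solve Keq expr → x = 0.005997; check Q = 1.8930e+05
Then remove 0.006455 M of L.
Step 3:
                    L           C
  Initial      0.0242       5.454
  Change     0.006451    -0.00215
  Equil       0.03065       5.452
  solve Keq expr → x = -0.00215; check Q = 1.8930e+05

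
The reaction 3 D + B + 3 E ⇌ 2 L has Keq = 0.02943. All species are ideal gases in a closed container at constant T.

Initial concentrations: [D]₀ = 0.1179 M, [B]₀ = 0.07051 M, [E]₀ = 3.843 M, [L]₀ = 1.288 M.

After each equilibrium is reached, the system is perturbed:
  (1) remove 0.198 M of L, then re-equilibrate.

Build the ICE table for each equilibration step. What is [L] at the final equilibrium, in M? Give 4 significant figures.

Q₀ = 252.9 vs Keq = 0.02943 ⇒ Q>K, reverse
Step 1:
                    D           B           E           L
  I            0.1179     0.07051       3.843       1.288
  C            0.7556      0.2519      0.7556     -0.5038
  E            0.8735      0.3224       4.599      0.7842
  solve Keq expr → x = -0.2519; check Q = 0.02943
Then remove 0.198 M of L.
Step 2:
                    D           B           E           L
  I            0.8735      0.3224       4.599      0.5862
  C          -0.07748    -0.02583    -0.07748     0.05165
  E            0.7961      0.2966       4.521      0.6379
  solve Keq expr → x = 0.02583; check Q = 0.02943

[L]_eq = 0.6379 M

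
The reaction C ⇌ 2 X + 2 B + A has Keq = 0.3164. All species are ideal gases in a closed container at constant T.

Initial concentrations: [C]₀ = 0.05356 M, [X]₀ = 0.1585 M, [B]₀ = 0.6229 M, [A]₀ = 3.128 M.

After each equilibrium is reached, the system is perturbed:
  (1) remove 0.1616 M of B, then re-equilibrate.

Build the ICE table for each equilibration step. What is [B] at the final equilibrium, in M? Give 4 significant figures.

Q₀ = 0.5693 vs Keq = 0.3164 ⇒ Q>K, reverse
Step 1:
                    C           X           B           A
  Initial     0.05356      0.1585      0.6229       3.128
  Change      0.01151    -0.02301    -0.02301    -0.01151
  Equil       0.06507      0.1355      0.5999       3.116
  solve Keq expr → x = -0.01151; check Q = 0.3164
Then remove 0.1616 M of B.
Step 2:
                    C           X           B           A
  Initial     0.06507      0.1355      0.4383       3.116
  Change     -0.01176     0.02352     0.02352     0.01176
  Equil       0.05331       0.159      0.4618       3.128
  solve Keq expr → x = 0.01176; check Q = 0.3164

[B]_eq = 0.4618 M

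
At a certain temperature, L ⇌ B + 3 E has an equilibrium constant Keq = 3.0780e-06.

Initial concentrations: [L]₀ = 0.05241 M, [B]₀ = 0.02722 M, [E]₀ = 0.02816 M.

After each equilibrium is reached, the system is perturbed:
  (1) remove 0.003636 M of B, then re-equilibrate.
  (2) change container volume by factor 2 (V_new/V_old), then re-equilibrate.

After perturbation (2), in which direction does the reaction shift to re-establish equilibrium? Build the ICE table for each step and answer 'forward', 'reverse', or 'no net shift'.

Q₀ = 1.1598e-05 vs Keq = 3.0780e-06 ⇒ Q>K, reverse
Step 1:
                    L           B           E
  Initial     0.05241     0.02722     0.02816
  Change     0.002998   -0.002998   -0.008994
  Equil       0.05541     0.02422     0.01917
  solve Keq expr → x = -0.002998; check Q = 3.0780e-06
Then remove 0.003636 M of B.
Step 2:
                    L           B           E
  Initial     0.05541     0.02059     0.01917
  Change  -3.0990e-04  3.0990e-04  9.2969e-04
  Equil        0.0551      0.0209      0.0201
  solve Keq expr → x = 3.0990e-04; check Q = 3.0780e-06
Then change container volume by factor 2 (V_new/V_old).
Step 3:
                    L           B           E
  Initial     0.02755     0.01045     0.01005
  Change    -0.002656    0.002656    0.007968
  Equil       0.02489      0.0131     0.01802
  solve Keq expr → x = 0.002656; check Q = 3.0780e-06

Direction: forward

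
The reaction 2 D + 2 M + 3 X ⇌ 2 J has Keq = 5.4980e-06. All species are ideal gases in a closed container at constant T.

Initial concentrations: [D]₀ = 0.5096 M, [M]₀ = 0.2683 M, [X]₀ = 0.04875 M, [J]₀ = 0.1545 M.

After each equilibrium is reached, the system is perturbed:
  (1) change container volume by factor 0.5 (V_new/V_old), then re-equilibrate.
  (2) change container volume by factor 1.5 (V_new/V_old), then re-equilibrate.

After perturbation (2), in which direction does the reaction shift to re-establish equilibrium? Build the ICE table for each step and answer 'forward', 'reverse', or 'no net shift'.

Q₀ = 1.1021e+04 vs Keq = 5.4980e-06 ⇒ Q>K, reverse
Step 1:
                  D         M         X         J
  I          0.5096    0.2683   0.04875    0.1545
  C          0.1544    0.1544    0.2316   -0.1544
  E           0.664    0.4227    0.2804 9.7693e-05
  solve Keq expr → x = -0.0772; check Q = 5.4980e-06
Then change container volume by factor 0.5 (V_new/V_old).
Step 2:
                  D         M         X         J
  I           1.328    0.8454    0.5607 1.9539e-04
  C       -9.0396e-04 -9.0396e-04 -0.001356 9.0396e-04
  E           1.327    0.8445    0.5594  0.001099
  solve Keq expr → x = 4.5198e-04; check Q = 5.4980e-06
Then change container volume by factor 1.5 (V_new/V_old).
Step 3:
                  D         M         X         J
  I          0.8847     0.563    0.3729 7.3289e-04
  C       4.6583e-04 4.6583e-04 6.9874e-04 -4.6583e-04
  E          0.8852    0.5635    0.3736 2.6707e-04
  solve Keq expr → x = -2.3291e-04; check Q = 5.4980e-06

Direction: reverse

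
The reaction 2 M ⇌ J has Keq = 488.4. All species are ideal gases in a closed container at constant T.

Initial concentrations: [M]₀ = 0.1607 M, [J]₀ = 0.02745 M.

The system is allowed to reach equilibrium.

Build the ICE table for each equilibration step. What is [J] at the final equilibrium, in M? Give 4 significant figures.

[J]_eq = 0.1006 M

Q₀ = 1.063 vs Keq = 488.4 ⇒ Q<K, forward
Step 1:
                    M           J
  Initial      0.1607     0.02745
  Change      -0.1463     0.07317
  Equil       0.01435      0.1006
  solve Keq expr → x = 0.07317; check Q = 488.4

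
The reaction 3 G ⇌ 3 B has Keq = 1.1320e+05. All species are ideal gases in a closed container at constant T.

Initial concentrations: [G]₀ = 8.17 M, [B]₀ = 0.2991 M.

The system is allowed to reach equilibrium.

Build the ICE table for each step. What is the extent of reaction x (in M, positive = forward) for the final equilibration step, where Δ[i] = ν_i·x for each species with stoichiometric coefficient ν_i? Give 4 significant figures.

x = 2.666 M

Q₀ = 4.9066e-05 vs Keq = 1.1320e+05 ⇒ Q<K, forward
Step 1:
                    G           B
  I              8.17      0.2991
  C            -7.998       7.998
  E            0.1715       8.298
  solve Keq expr → x = 2.666; check Q = 1.1320e+05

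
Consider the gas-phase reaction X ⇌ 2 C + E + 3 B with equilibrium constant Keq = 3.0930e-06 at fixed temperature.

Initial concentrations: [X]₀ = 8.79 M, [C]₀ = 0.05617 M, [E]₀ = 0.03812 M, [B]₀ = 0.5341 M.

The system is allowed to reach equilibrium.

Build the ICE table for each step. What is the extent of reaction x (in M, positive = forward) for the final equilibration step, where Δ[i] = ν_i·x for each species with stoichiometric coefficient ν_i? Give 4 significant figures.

Q₀ = 2.0847e-06 vs Keq = 3.0930e-06 ⇒ Q<K, forward
Step 1:
                   X          C          E          B
  init          8.79    0.05617    0.03812     0.5341
  Δ        -0.003625    0.00725   0.003625    0.01088
  eq           8.786    0.06342    0.04175      0.545
  solve Keq expr → x = 0.003625; check Q = 3.0930e-06

x = 0.003625 M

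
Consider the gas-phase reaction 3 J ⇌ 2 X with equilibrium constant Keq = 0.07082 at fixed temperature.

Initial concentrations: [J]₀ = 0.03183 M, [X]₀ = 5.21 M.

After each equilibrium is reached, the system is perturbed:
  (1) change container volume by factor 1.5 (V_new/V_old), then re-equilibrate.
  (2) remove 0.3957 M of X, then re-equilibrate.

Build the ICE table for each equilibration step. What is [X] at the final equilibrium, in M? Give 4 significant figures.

[X]_eq = 1.236 M

Q₀ = 8.4172e+05 vs Keq = 0.07082 ⇒ Q>K, reverse
Step 1:
                  J         X
  Initial   0.03183      5.21
  Change      4.263    -2.842
  Equil       4.294     2.368
  solve Keq expr → x = -1.421; check Q = 0.07082
Then change container volume by factor 1.5 (V_new/V_old).
Step 2:
                  J         X
  Initial     2.863     1.579
  Change     0.2139   -0.1426
  Equil       3.077     1.436
  solve Keq expr → x = -0.0713; check Q = 0.07082
Then remove 0.3957 M of X.
Step 3:
                  J         X
  Initial     3.077     1.041
  Change    -0.2931    0.1954
  Equil       2.784     1.236
  solve Keq expr → x = 0.09771; check Q = 0.07082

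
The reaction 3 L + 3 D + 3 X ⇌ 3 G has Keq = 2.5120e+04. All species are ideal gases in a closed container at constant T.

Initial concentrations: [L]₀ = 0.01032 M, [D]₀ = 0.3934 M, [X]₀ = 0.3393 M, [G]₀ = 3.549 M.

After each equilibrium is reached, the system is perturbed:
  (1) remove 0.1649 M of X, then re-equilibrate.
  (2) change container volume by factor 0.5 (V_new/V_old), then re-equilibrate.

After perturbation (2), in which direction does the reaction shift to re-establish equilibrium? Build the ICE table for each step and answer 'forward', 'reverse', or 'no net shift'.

Direction: forward

Q₀ = 1.7101e+10 vs Keq = 2.5120e+04 ⇒ Q>K, reverse
Step 1:
                    L           D           X           G
  init        0.01032      0.3934      0.3393       3.549
  Δ            0.2683      0.2683      0.2683     -0.2683
  eq           0.2786      0.6617      0.6076       3.281
  solve Keq expr → x = -0.08943; check Q = 2.5120e+04
Then remove 0.1649 M of X.
Step 2:
                    L           D           X           G
  init         0.2786      0.6617      0.4427       3.281
  Δ           0.04362     0.04362     0.04362    -0.04362
  eq           0.3222      0.7053      0.4863       3.237
  solve Keq expr → x = -0.01454; check Q = 2.5120e+04
Then change container volume by factor 0.5 (V_new/V_old).
Step 3:
                    L           D           X           G
  init         0.6445       1.411      0.9726       6.474
  Δ           -0.3192     -0.3192     -0.3192      0.3192
  eq           0.3253       1.091      0.6534       6.793
  solve Keq expr → x = 0.1064; check Q = 2.5120e+04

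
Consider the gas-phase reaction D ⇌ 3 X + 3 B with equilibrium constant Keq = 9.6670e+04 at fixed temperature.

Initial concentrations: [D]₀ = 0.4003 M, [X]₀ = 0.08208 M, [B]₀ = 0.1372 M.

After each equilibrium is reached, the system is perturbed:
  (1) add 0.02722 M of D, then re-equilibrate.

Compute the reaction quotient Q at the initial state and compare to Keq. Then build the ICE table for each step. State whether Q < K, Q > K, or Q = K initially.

Q₀ = 3.5677e-06; Q < K (proceeds forward)

Q₀ = 3.5677e-06 vs Keq = 9.6670e+04 ⇒ Q<K, forward
Step 1:
                  D         X         B
  I          0.4003   0.08208    0.1372
  C         -0.4002     1.201     1.201
  E       5.2302e-05     1.283     1.338
  solve Keq expr → x = 0.4002; check Q = 9.6670e+04
Then add 0.02722 M of D.
Step 2:
                  D         X         B
  I         0.02727     1.283     1.338
  C         -0.0272   0.08159   0.08159
  E       7.5160e-05     1.364      1.42
  solve Keq expr → x = 0.0272; check Q = 9.6670e+04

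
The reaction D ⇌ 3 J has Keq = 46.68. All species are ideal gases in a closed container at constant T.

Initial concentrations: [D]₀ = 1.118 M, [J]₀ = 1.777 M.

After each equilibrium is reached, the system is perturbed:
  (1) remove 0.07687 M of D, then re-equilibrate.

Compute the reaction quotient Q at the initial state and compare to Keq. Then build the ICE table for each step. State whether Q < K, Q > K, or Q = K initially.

Q₀ = 5.019; Q < K (proceeds forward)

Q₀ = 5.019 vs Keq = 46.68 ⇒ Q<K, forward
Step 1:
                   D          J
  I            1.118      1.777
  C          -0.4545      1.363
  E           0.6635       3.14
  solve Keq expr → x = 0.4545; check Q = 46.68
Then remove 0.07687 M of D.
Step 2:
                   D          J
  I           0.5866       3.14
  C          0.02694   -0.08083
  E           0.6136       3.06
  solve Keq expr → x = -0.02694; check Q = 46.68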